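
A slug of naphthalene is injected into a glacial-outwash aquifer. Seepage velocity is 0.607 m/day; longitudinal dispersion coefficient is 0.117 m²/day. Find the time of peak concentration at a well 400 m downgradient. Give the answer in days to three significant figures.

659 days

For the 1D instantaneous-source solution, setting ∂C/∂t = 0 at fixed x gives v²t² + 2Dt − x² = 0, so t = (√(D² + v²x²) − D)/v².
√(D² + v²x²) = √(0.117² + 0.607² × 400²) = 242.8; v² = 0.368449.
t = (242.8 − 0.117)/0.368449 = 659 days (vs. the pure-advection estimate x/v = 659 d).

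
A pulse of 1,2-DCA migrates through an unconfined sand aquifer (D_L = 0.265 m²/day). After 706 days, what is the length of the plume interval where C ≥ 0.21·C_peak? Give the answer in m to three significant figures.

The plume is Gaussian with σ = √(2Dt) = √(2 × 0.265 × 706) = 19.34 m.
C/C_peak = exp(−Δx²/(2σ²)) = 0.21 ⇒ Δx = σ·√(−2 ln 0.21) = 19.34 × 1.767 = 34.17 m.
Width = 2Δx = 68.3 m.

68.3 m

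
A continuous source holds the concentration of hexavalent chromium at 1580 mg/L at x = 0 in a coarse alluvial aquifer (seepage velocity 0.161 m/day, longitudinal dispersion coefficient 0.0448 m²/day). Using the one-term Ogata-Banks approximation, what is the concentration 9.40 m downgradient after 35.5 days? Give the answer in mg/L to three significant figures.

For a continuous step input, C/C₀ ≈ ½·erfc((x−vt)/(2√(Dt))).
vt = 0.161 × 35.5 = 5.7155 m and 2√(Dt) = 2√(0.0448 × 35.5) = 2.522 m.
Argument (x−vt)/(2√(Dt)) = (9.40 − 5.7155)/2.522 = 1.461; ½·erfc(1.461) = 0.01941.
C = 1580 × 0.01941 = 30.7 mg/L.

30.7 mg/L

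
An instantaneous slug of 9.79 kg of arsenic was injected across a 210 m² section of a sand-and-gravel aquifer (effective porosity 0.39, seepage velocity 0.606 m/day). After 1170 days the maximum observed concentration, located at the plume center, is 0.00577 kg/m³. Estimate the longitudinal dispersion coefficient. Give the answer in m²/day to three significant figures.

0.0292 m²/day

At the plume center C_max = M/(n_e·A·√(4πDt)), so D = M²/(4πt·(n_e·A·C_max)²).
n_e·A·C_max = 0.39 × 210 × 0.00577 = 0.4726 kg/m.
D = 9.79²/(4π × 1170 × 0.4726²) = 0.0292 m²/day.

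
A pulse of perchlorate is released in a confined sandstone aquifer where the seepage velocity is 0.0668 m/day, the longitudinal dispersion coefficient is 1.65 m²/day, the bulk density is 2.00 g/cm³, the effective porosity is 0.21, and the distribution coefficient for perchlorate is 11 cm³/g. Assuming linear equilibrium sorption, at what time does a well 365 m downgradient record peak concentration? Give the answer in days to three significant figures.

540000 days

Retardation factor R = 1 + ρ_b·K_d/n = 1 + 2.00 × 11/0.21 = 105.8.
Sorption retards both mechanisms: v_R = v/R = 0.0006314 m/day, D_R = D/R = 0.01560 m²/day.
Peak time from v_R²t² + 2D_R t − x² = 0: t = (√(D_R² + v_R²x²) − D_R)/v_R².
√(D_R² + v_R²x²) = √(0.01560² + 0.0006314² × 365²) = 0.2310; v_R² = 3.987e-07.
t = (0.2310 − 0.01560)/3.987e-07 = 540000 days.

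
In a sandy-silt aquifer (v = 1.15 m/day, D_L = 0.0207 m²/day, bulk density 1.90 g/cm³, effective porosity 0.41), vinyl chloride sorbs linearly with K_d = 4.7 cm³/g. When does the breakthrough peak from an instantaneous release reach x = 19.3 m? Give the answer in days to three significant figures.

Retardation factor R = 1 + ρ_b·K_d/n = 1 + 1.90 × 4.7/0.41 = 22.78.
Sorption retards both mechanisms: v_R = v/R = 0.05048 m/day, D_R = D/R = 0.0009087 m²/day.
Peak time from v_R²t² + 2D_R t − x² = 0: t = (√(D_R² + v_R²x²) − D_R)/v_R².
√(D_R² + v_R²x²) = √(0.0009087² + 0.05048² × 19.3²) = 0.9743; v_R² = 0.002548.
t = (0.9743 − 0.0009087)/0.002548 = 382 days.

382 days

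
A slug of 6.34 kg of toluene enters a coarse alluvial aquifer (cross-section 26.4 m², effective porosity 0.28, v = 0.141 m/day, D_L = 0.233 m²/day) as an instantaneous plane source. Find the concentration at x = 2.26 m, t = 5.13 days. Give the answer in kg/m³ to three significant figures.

0.135 kg/m³

For an instantaneous plane source, C(x,t) = M/(n_e·A·√(4πDt)) · exp(−(x−vt)²/(4Dt)), with n_e·A the pore (flow) area.
Plume center vt = 0.141 × 5.13 = 0.72333 m, so the well at 2.26 m is 1.53667 m downgradient of the peak.
√(4πDt) = 3.876 m, giving peak height M/(n_e·A·√(4πDt)) = 6.34/(0.28 × 26.4 × 3.876) = 0.2213 kg/m³.
(x−vt)²/(4Dt) = (1.53667)²/(4 × 0.233 × 5.13) = 0.4939; exp(−0.4939) = 0.6102.
C = 0.2213 × 0.6102 = 0.135 kg/m³.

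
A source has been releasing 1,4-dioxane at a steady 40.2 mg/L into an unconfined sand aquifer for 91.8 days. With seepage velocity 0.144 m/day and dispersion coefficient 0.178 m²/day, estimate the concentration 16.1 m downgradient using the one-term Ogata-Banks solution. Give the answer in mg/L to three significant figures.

For a continuous step input, C/C₀ ≈ ½·erfc((x−vt)/(2√(Dt))).
vt = 0.144 × 91.8 = 13.2192 m and 2√(Dt) = 2√(0.178 × 91.8) = 8.085 m.
Argument (x−vt)/(2√(Dt)) = (16.1 − 13.2192)/8.085 = 0.3563; ½·erfc(0.3563) = 0.3072.
C = 40.2 × 0.3072 = 12.3 mg/L.

12.3 mg/L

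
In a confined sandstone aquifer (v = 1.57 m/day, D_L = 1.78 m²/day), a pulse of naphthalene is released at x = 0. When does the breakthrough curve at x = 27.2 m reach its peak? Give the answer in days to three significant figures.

For the 1D instantaneous-source solution, setting ∂C/∂t = 0 at fixed x gives v²t² + 2Dt − x² = 0, so t = (√(D² + v²x²) − D)/v².
√(D² + v²x²) = √(1.78² + 1.57² × 27.2²) = 42.74; v² = 2.4649.
t = (42.74 − 1.78)/2.4649 = 16.6 days (vs. the pure-advection estimate x/v = 17.3 d).

16.6 days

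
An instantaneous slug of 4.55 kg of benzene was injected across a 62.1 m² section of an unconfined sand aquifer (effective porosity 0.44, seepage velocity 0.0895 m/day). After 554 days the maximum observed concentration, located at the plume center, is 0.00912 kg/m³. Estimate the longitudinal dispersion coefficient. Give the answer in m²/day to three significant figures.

At the plume center C_max = M/(n_e·A·√(4πDt)), so D = M²/(4πt·(n_e·A·C_max)²).
n_e·A·C_max = 0.44 × 62.1 × 0.00912 = 0.2492 kg/m.
D = 4.55²/(4π × 554 × 0.2492²) = 0.0479 m²/day.

0.0479 m²/day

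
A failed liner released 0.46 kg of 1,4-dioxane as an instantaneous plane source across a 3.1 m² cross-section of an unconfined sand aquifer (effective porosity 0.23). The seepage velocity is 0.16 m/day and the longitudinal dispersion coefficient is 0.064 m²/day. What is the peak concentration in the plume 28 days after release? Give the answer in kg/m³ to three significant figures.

0.136 kg/m³

The peak of an instantaneous 1D plume sits at x = vt; there the Gaussian factor is 1 and C_max = M/(n_e·A·√(4πDt)), where n_e·A is the pore area the mass is dissolved in.
√(4πDt) = √(4π × 0.064 × 28) = 4.745 m, so C_max = 0.46/(0.23 × 3.1 × 4.745) = 0.136 kg/m³.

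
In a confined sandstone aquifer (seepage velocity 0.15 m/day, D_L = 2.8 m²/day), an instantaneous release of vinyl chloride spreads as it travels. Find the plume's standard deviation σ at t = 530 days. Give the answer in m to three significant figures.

54.5 m

Dispersive spreading gives a Gaussian with σ² = 2Dt; advection only shifts the center.
σ = √(2 × 2.8 × 530) = 54.5 m.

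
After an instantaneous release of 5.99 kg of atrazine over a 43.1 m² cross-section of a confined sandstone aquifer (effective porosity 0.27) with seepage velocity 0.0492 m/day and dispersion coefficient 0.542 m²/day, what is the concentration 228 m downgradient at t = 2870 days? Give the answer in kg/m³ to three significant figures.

For an instantaneous plane source, C(x,t) = M/(n_e·A·√(4πDt)) · exp(−(x−vt)²/(4Dt)), with n_e·A the pore (flow) area.
Plume center vt = 0.0492 × 2870 = 141.204 m, so the well at 228 m is 86.796 m downgradient of the peak.
√(4πDt) = 139.8 m, giving peak height M/(n_e·A·√(4πDt)) = 5.99/(0.27 × 43.1 × 139.8) = 0.003682 kg/m³.
(x−vt)²/(4Dt) = (86.796)²/(4 × 0.542 × 2870) = 1.211; exp(−1.211) = 0.2979.
C = 0.003682 × 0.2979 = 0.00110 kg/m³.

0.00110 kg/m³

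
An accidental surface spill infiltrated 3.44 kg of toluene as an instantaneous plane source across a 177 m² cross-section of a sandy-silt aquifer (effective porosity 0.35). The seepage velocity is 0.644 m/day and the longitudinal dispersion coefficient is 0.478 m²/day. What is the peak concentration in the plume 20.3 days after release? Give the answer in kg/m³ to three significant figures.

0.00503 kg/m³

The peak of an instantaneous 1D plume sits at x = vt; there the Gaussian factor is 1 and C_max = M/(n_e·A·√(4πDt)), where n_e·A is the pore area the mass is dissolved in.
√(4πDt) = √(4π × 0.478 × 20.3) = 11.04 m, so C_max = 3.44/(0.35 × 177 × 11.04) = 0.00503 kg/m³.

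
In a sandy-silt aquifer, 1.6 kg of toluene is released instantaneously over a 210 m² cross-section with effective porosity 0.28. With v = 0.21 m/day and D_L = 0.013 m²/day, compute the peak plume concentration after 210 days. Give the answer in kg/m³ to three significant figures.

0.00465 kg/m³

The peak of an instantaneous 1D plume sits at x = vt; there the Gaussian factor is 1 and C_max = M/(n_e·A·√(4πDt)), where n_e·A is the pore area the mass is dissolved in.
√(4πDt) = √(4π × 0.013 × 210) = 5.857 m, so C_max = 1.6/(0.28 × 210 × 5.857) = 0.00465 kg/m³.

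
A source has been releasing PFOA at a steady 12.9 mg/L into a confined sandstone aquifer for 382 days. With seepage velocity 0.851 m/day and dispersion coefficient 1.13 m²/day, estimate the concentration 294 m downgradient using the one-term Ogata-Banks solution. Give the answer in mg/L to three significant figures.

11.0 mg/L

For a continuous step input, C/C₀ ≈ ½·erfc((x−vt)/(2√(Dt))).
vt = 0.851 × 382 = 325.082 m and 2√(Dt) = 2√(1.13 × 382) = 41.55 m.
Argument (x−vt)/(2√(Dt)) = (294 − 325.082)/41.55 = -0.7481; ½·erfc(-0.7481) = 0.8550.
C = 12.9 × 0.8550 = 11.0 mg/L.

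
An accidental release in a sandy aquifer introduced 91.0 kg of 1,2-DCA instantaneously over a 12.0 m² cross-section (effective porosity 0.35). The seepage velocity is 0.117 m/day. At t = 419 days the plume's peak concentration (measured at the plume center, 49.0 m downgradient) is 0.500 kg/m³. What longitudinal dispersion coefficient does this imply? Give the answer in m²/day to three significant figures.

At the plume center C_max = M/(n_e·A·√(4πDt)), so D = M²/(4πt·(n_e·A·C_max)²).
n_e·A·C_max = 0.35 × 12.0 × 0.500 = 2.100 kg/m.
D = 91.0²/(4π × 419 × 2.100²) = 0.357 m²/day.

0.357 m²/day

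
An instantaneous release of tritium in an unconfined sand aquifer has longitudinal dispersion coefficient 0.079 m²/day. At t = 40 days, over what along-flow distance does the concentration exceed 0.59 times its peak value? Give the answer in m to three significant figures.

The plume is Gaussian with σ = √(2Dt) = √(2 × 0.079 × 40) = 2.514 m.
C/C_peak = exp(−Δx²/(2σ²)) = 0.59 ⇒ Δx = σ·√(−2 ln 0.59) = 2.514 × 1.027 = 2.582 m.
Width = 2Δx = 5.16 m.

5.16 m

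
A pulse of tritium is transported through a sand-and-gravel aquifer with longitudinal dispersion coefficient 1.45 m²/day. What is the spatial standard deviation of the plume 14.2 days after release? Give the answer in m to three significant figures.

6.42 m

Dispersive spreading gives a Gaussian with σ² = 2Dt; advection only shifts the center.
σ = √(2 × 1.45 × 14.2) = 6.42 m.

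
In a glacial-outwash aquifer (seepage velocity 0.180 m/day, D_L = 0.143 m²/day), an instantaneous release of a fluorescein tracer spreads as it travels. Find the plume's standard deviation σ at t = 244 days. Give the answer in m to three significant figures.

8.35 m

Dispersive spreading gives a Gaussian with σ² = 2Dt; advection only shifts the center.
σ = √(2 × 0.143 × 244) = 8.35 m.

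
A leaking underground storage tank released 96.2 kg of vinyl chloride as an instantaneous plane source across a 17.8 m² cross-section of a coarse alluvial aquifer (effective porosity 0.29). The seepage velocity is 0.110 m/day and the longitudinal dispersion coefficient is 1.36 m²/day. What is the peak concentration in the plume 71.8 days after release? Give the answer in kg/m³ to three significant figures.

The peak of an instantaneous 1D plume sits at x = vt; there the Gaussian factor is 1 and C_max = M/(n_e·A·√(4πDt)), where n_e·A is the pore area the mass is dissolved in.
√(4πDt) = √(4π × 1.36 × 71.8) = 35.03 m, so C_max = 96.2/(0.29 × 17.8 × 35.03) = 0.532 kg/m³.

0.532 kg/m³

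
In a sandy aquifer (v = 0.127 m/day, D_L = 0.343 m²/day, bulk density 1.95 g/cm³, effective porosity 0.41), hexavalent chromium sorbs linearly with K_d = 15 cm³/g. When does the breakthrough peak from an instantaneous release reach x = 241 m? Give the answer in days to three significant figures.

136000 days

Retardation factor R = 1 + ρ_b·K_d/n = 1 + 1.95 × 15/0.41 = 72.34.
Sorption retards both mechanisms: v_R = v/R = 0.001756 m/day, D_R = D/R = 0.004741 m²/day.
Peak time from v_R²t² + 2D_R t − x² = 0: t = (√(D_R² + v_R²x²) − D_R)/v_R².
√(D_R² + v_R²x²) = √(0.004741² + 0.001756² × 241²) = 0.4232; v_R² = 3.084e-06.
t = (0.4232 − 0.004741)/3.084e-06 = 136000 days.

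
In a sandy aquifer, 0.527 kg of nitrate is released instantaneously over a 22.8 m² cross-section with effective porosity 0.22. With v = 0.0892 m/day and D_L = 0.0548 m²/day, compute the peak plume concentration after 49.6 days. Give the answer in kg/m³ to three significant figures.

0.0180 kg/m³

The peak of an instantaneous 1D plume sits at x = vt; there the Gaussian factor is 1 and C_max = M/(n_e·A·√(4πDt)), where n_e·A is the pore area the mass is dissolved in.
√(4πDt) = √(4π × 0.0548 × 49.6) = 5.844 m, so C_max = 0.527/(0.22 × 22.8 × 5.844) = 0.0180 kg/m³.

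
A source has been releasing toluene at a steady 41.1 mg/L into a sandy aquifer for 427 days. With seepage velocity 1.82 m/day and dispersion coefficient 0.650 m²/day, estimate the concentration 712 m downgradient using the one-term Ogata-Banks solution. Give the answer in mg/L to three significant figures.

For a continuous step input, C/C₀ ≈ ½·erfc((x−vt)/(2√(Dt))).
vt = 1.82 × 427 = 777.14 m and 2√(Dt) = 2√(0.650 × 427) = 33.32 m.
Argument (x−vt)/(2√(Dt)) = (712 − 777.14)/33.32 = -1.955; ½·erfc(-1.955) = 0.9972.
C = 41.1 × 0.9972 = 41.0 mg/L.

41.0 mg/L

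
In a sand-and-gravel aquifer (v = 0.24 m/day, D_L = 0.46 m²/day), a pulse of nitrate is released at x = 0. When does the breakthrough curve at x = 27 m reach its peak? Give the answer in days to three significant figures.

105 days

For the 1D instantaneous-source solution, setting ∂C/∂t = 0 at fixed x gives v²t² + 2Dt − x² = 0, so t = (√(D² + v²x²) − D)/v².
√(D² + v²x²) = √(0.46² + 0.24² × 27²) = 6.496; v² = 0.0576.
t = (6.496 − 0.46)/0.0576 = 105 days (vs. the pure-advection estimate x/v = 112 d).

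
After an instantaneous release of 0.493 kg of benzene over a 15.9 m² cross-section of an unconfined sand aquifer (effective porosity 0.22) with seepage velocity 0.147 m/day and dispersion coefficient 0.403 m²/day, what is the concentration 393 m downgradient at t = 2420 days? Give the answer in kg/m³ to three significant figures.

For an instantaneous plane source, C(x,t) = M/(n_e·A·√(4πDt)) · exp(−(x−vt)²/(4Dt)), with n_e·A the pore (flow) area.
Plume center vt = 0.147 × 2420 = 355.74 m, so the well at 393 m is 37.26 m downgradient of the peak.
√(4πDt) = 110.7 m, giving peak height M/(n_e·A·√(4πDt)) = 0.493/(0.22 × 15.9 × 110.7) = 0.001273 kg/m³.
(x−vt)²/(4Dt) = (37.26)²/(4 × 0.403 × 2420) = 0.3559; exp(−0.3559) = 0.7005.
C = 0.001273 × 0.7005 = 0.000892 kg/m³.

0.000892 kg/m³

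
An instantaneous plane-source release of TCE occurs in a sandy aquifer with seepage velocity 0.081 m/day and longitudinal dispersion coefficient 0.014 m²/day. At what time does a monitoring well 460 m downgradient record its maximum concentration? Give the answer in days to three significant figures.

5680 days

For the 1D instantaneous-source solution, setting ∂C/∂t = 0 at fixed x gives v²t² + 2Dt − x² = 0, so t = (√(D² + v²x²) − D)/v².
√(D² + v²x²) = √(0.014² + 0.081² × 460²) = 37.26; v² = 0.006561.
t = (37.26 − 0.014)/0.006561 = 5680 days (vs. the pure-advection estimate x/v = 5680 d).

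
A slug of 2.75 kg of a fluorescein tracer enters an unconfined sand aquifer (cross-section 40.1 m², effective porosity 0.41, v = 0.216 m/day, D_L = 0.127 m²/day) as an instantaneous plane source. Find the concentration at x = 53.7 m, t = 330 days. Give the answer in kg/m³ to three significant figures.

0.00115 kg/m³

For an instantaneous plane source, C(x,t) = M/(n_e·A·√(4πDt)) · exp(−(x−vt)²/(4Dt)), with n_e·A the pore (flow) area.
Plume center vt = 0.216 × 330 = 71.28 m, so the well at 53.7 m is 17.58 m upgradient of the peak.
√(4πDt) = 22.95 m, giving peak height M/(n_e·A·√(4πDt)) = 2.75/(0.41 × 40.1 × 22.95) = 0.007288 kg/m³.
(x−vt)²/(4Dt) = (-17.58)²/(4 × 0.127 × 330) = 1.844; exp(−1.844) = 0.1582.
C = 0.007288 × 0.1582 = 0.00115 kg/m³.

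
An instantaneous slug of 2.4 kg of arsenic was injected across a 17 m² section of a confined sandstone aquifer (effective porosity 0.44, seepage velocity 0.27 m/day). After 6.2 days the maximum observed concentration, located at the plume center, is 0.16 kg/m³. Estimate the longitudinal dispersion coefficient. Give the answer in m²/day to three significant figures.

At the plume center C_max = M/(n_e·A·√(4πDt)), so D = M²/(4πt·(n_e·A·C_max)²).
n_e·A·C_max = 0.44 × 17 × 0.16 = 1.197 kg/m.
D = 2.4²/(4π × 6.2 × 1.197²) = 0.0516 m²/day.

0.0516 m²/day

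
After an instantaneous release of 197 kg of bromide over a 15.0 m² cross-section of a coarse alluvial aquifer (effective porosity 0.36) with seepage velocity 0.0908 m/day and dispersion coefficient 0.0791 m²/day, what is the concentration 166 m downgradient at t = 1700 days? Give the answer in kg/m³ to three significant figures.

0.690 kg/m³

For an instantaneous plane source, C(x,t) = M/(n_e·A·√(4πDt)) · exp(−(x−vt)²/(4Dt)), with n_e·A the pore (flow) area.
Plume center vt = 0.0908 × 1700 = 154.36 m, so the well at 166 m is 11.64 m downgradient of the peak.
√(4πDt) = 41.11 m, giving peak height M/(n_e·A·√(4πDt)) = 197/(0.36 × 15.0 × 41.11) = 0.8874 kg/m³.
(x−vt)²/(4Dt) = (11.64)²/(4 × 0.0791 × 1700) = 0.2519; exp(−0.2519) = 0.7773.
C = 0.8874 × 0.7773 = 0.690 kg/m³.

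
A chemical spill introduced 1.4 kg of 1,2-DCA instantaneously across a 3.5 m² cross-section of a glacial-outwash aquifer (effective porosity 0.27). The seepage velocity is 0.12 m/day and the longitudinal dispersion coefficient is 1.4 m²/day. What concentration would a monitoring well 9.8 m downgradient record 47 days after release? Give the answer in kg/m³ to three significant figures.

0.0482 kg/m³

For an instantaneous plane source, C(x,t) = M/(n_e·A·√(4πDt)) · exp(−(x−vt)²/(4Dt)), with n_e·A the pore (flow) area.
Plume center vt = 0.12 × 47 = 5.64 m, so the well at 9.8 m is 4.16 m downgradient of the peak.
√(4πDt) = 28.76 m, giving peak height M/(n_e·A·√(4πDt)) = 1.4/(0.27 × 3.5 × 28.76) = 0.05151 kg/m³.
(x−vt)²/(4Dt) = (4.16)²/(4 × 1.4 × 47) = 0.06575; exp(−0.06575) = 0.9364.
C = 0.05151 × 0.9364 = 0.0482 kg/m³.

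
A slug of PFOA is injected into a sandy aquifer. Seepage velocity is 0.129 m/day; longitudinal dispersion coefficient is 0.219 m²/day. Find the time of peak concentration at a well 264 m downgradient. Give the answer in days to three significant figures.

For the 1D instantaneous-source solution, setting ∂C/∂t = 0 at fixed x gives v²t² + 2Dt − x² = 0, so t = (√(D² + v²x²) − D)/v².
√(D² + v²x²) = √(0.219² + 0.129² × 264²) = 34.06; v² = 0.016641.
t = (34.06 − 0.219)/0.016641 = 2030 days (vs. the pure-advection estimate x/v = 2050 d).

2030 days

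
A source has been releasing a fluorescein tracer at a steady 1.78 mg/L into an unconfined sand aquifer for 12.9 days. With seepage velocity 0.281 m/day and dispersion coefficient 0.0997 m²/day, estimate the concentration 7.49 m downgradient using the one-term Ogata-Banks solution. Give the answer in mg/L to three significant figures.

For a continuous step input, C/C₀ ≈ ½·erfc((x−vt)/(2√(Dt))).
vt = 0.281 × 12.9 = 3.6249 m and 2√(Dt) = 2√(0.0997 × 12.9) = 2.268 m.
Argument (x−vt)/(2√(Dt)) = (7.49 − 3.6249)/2.268 = 1.704; ½·erfc(1.704) = 0.007980.
C = 1.78 × 0.007980 = 0.0142 mg/L.

0.0142 mg/L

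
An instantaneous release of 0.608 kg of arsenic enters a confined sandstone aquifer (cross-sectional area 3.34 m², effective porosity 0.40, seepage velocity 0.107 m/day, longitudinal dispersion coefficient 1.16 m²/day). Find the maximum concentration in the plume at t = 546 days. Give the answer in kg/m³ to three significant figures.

The peak of an instantaneous 1D plume sits at x = vt; there the Gaussian factor is 1 and C_max = M/(n_e·A·√(4πDt)), where n_e·A is the pore area the mass is dissolved in.
√(4πDt) = √(4π × 1.16 × 546) = 89.21 m, so C_max = 0.608/(0.40 × 3.34 × 89.21) = 0.00510 kg/m³.

0.00510 kg/m³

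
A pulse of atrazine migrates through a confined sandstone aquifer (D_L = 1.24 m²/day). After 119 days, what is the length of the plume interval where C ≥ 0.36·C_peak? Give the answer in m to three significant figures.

The plume is Gaussian with σ = √(2Dt) = √(2 × 1.24 × 119) = 17.18 m.
C/C_peak = exp(−Δx²/(2σ²)) = 0.36 ⇒ Δx = σ·√(−2 ln 0.36) = 17.18 × 1.429 = 24.55 m.
Width = 2Δx = 49.1 m.

49.1 m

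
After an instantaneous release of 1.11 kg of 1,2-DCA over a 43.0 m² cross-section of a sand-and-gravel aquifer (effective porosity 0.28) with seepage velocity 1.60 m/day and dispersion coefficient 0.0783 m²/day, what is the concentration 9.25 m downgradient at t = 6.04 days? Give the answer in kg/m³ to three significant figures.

For an instantaneous plane source, C(x,t) = M/(n_e·A·√(4πDt)) · exp(−(x−vt)²/(4Dt)), with n_e·A the pore (flow) area.
Plume center vt = 1.60 × 6.04 = 9.664 m, so the well at 9.25 m is 0.414 m upgradient of the peak.
√(4πDt) = 2.438 m, giving peak height M/(n_e·A·√(4πDt)) = 1.11/(0.28 × 43.0 × 2.438) = 0.03781 kg/m³.
(x−vt)²/(4Dt) = (-0.414)²/(4 × 0.0783 × 6.04) = 0.09060; exp(−0.09060) = 0.9134.
C = 0.03781 × 0.9134 = 0.0345 kg/m³.

0.0345 kg/m³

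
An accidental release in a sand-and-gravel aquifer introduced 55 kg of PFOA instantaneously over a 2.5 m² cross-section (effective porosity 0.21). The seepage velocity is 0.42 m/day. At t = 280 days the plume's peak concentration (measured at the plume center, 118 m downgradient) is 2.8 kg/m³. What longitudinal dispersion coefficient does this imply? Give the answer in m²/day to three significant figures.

0.398 m²/day

At the plume center C_max = M/(n_e·A·√(4πDt)), so D = M²/(4πt·(n_e·A·C_max)²).
n_e·A·C_max = 0.21 × 2.5 × 2.8 = 1.470 kg/m.
D = 55²/(4π × 280 × 1.470²) = 0.398 m²/day.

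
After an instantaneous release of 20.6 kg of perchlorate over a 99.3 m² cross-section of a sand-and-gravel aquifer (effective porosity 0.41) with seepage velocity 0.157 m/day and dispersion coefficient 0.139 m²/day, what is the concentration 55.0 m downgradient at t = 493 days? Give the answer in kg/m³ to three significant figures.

0.00276 kg/m³

For an instantaneous plane source, C(x,t) = M/(n_e·A·√(4πDt)) · exp(−(x−vt)²/(4Dt)), with n_e·A the pore (flow) area.
Plume center vt = 0.157 × 493 = 77.401 m, so the well at 55.0 m is 22.401 m upgradient of the peak.
√(4πDt) = 29.35 m, giving peak height M/(n_e·A·√(4πDt)) = 20.6/(0.41 × 99.3 × 29.35) = 0.01724 kg/m³.
(x−vt)²/(4Dt) = (-22.401)²/(4 × 0.139 × 493) = 1.831; exp(−1.831) = 0.1603.
C = 0.01724 × 0.1603 = 0.00276 kg/m³.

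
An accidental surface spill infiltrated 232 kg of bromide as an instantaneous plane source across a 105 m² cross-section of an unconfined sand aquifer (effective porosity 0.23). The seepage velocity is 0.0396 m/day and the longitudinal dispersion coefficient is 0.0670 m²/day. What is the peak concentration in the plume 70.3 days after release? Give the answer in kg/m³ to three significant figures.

1.25 kg/m³

The peak of an instantaneous 1D plume sits at x = vt; there the Gaussian factor is 1 and C_max = M/(n_e·A·√(4πDt)), where n_e·A is the pore area the mass is dissolved in.
√(4πDt) = √(4π × 0.0670 × 70.3) = 7.693 m, so C_max = 232/(0.23 × 105 × 7.693) = 1.25 kg/m³.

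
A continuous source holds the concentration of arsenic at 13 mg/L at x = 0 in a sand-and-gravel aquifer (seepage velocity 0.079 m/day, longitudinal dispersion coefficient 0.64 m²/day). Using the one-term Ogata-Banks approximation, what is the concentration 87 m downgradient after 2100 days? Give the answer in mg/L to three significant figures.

For a continuous step input, C/C₀ ≈ ½·erfc((x−vt)/(2√(Dt))).
vt = 0.079 × 2100 = 165.9 m and 2√(Dt) = 2√(0.64 × 2100) = 73.32 m.
Argument (x−vt)/(2√(Dt)) = (87 − 165.9)/73.32 = -1.076; ½·erfc(-1.076) = 0.9360.
C = 13 × 0.9360 = 12.2 mg/L.

12.2 mg/L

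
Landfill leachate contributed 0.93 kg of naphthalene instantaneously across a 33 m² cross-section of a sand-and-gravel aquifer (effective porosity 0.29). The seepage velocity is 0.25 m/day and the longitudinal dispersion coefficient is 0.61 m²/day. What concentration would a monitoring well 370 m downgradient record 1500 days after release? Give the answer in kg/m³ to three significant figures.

0.000900 kg/m³

For an instantaneous plane source, C(x,t) = M/(n_e·A·√(4πDt)) · exp(−(x−vt)²/(4Dt)), with n_e·A the pore (flow) area.
Plume center vt = 0.25 × 1500 = 375 m, so the well at 370 m is 5 m upgradient of the peak.
√(4πDt) = 107.2 m, giving peak height M/(n_e·A·√(4πDt)) = 0.93/(0.29 × 33 × 107.2) = 0.0009065 kg/m³.
(x−vt)²/(4Dt) = (-5)²/(4 × 0.61 × 1500) = 0.006831; exp(−0.006831) = 0.9932.
C = 0.0009065 × 0.9932 = 0.000900 kg/m³.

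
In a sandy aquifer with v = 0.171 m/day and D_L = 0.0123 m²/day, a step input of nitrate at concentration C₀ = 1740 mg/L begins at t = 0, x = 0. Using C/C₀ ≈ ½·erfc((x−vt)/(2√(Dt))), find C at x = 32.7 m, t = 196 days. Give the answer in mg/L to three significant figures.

For a continuous step input, C/C₀ ≈ ½·erfc((x−vt)/(2√(Dt))).
vt = 0.171 × 196 = 33.516 m and 2√(Dt) = 2√(0.0123 × 196) = 3.105 m.
Argument (x−vt)/(2√(Dt)) = (32.7 − 33.516)/3.105 = -0.2628; ½·erfc(-0.2628) = 0.6449.
C = 1740 × 0.6449 = 1120 mg/L.

1120 mg/L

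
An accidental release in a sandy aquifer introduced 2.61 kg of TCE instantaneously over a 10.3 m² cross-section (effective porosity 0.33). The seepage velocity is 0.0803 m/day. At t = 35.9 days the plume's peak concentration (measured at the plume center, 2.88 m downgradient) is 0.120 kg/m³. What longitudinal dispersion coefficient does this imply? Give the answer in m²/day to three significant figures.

At the plume center C_max = M/(n_e·A·√(4πDt)), so D = M²/(4πt·(n_e·A·C_max)²).
n_e·A·C_max = 0.33 × 10.3 × 0.120 = 0.4079 kg/m.
D = 2.61²/(4π × 35.9 × 0.4079²) = 0.0908 m²/day.

0.0908 m²/day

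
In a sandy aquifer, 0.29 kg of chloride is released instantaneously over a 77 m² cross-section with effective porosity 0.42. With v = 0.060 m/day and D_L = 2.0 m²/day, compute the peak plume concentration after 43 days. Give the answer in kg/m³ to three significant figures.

The peak of an instantaneous 1D plume sits at x = vt; there the Gaussian factor is 1 and C_max = M/(n_e·A·√(4πDt)), where n_e·A is the pore area the mass is dissolved in.
√(4πDt) = √(4π × 2.0 × 43) = 32.87 m, so C_max = 0.29/(0.42 × 77 × 32.87) = 0.000273 kg/m³.

0.000273 kg/m³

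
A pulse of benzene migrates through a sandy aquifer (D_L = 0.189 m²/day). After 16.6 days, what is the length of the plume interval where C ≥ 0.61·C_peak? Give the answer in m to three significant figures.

The plume is Gaussian with σ = √(2Dt) = √(2 × 0.189 × 16.6) = 2.505 m.
C/C_peak = exp(−Δx²/(2σ²)) = 0.61 ⇒ Δx = σ·√(−2 ln 0.61) = 2.505 × 0.9943 = 2.491 m.
Width = 2Δx = 4.98 m.

4.98 m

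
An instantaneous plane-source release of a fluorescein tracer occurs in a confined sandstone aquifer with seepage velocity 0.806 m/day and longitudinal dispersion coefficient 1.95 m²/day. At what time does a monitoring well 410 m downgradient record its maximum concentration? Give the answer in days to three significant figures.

506 days

For the 1D instantaneous-source solution, setting ∂C/∂t = 0 at fixed x gives v²t² + 2Dt − x² = 0, so t = (√(D² + v²x²) − D)/v².
√(D² + v²x²) = √(1.95² + 0.806² × 410²) = 330.5; v² = 0.649636.
t = (330.5 − 1.95)/0.649636 = 506 days (vs. the pure-advection estimate x/v = 509 d).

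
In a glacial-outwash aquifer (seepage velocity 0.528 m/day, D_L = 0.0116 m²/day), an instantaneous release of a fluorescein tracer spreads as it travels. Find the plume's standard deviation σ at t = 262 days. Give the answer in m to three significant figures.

Dispersive spreading gives a Gaussian with σ² = 2Dt; advection only shifts the center.
σ = √(2 × 0.0116 × 262) = 2.47 m.

2.47 m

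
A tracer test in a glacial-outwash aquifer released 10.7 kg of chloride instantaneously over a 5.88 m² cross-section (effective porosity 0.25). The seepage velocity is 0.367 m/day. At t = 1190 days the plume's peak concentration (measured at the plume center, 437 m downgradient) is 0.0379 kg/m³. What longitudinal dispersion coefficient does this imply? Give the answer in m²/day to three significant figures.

At the plume center C_max = M/(n_e·A·√(4πDt)), so D = M²/(4πt·(n_e·A·C_max)²).
n_e·A·C_max = 0.25 × 5.88 × 0.0379 = 0.05571 kg/m.
D = 10.7²/(4π × 1190 × 0.05571²) = 2.47 m²/day.

2.47 m²/day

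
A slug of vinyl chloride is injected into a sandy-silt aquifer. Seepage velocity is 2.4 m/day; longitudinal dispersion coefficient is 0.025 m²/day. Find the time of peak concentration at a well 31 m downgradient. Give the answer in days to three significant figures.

12.9 days

For the 1D instantaneous-source solution, setting ∂C/∂t = 0 at fixed x gives v²t² + 2Dt − x² = 0, so t = (√(D² + v²x²) − D)/v².
√(D² + v²x²) = √(0.025² + 2.4² × 31²) = 74.40; v² = 5.76.
t = (74.40 − 0.025)/5.76 = 12.9 days (vs. the pure-advection estimate x/v = 12.9 d).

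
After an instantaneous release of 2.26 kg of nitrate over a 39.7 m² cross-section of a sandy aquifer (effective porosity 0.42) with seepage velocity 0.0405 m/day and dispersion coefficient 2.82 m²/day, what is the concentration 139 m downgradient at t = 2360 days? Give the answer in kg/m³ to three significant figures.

For an instantaneous plane source, C(x,t) = M/(n_e·A·√(4πDt)) · exp(−(x−vt)²/(4Dt)), with n_e·A the pore (flow) area.
Plume center vt = 0.0405 × 2360 = 95.58 m, so the well at 139 m is 43.42 m downgradient of the peak.
√(4πDt) = 289.2 m, giving peak height M/(n_e·A·√(4πDt)) = 2.26/(0.42 × 39.7 × 289.2) = 0.0004687 kg/m³.
(x−vt)²/(4Dt) = (43.42)²/(4 × 2.82 × 2360) = 0.07082; exp(−0.07082) = 0.9316.
C = 0.0004687 × 0.9316 = 0.000437 kg/m³.

0.000437 kg/m³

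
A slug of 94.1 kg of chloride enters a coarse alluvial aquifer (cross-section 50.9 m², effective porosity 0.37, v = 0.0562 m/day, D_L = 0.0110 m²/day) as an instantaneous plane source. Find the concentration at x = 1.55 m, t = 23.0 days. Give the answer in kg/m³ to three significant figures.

For an instantaneous plane source, C(x,t) = M/(n_e·A·√(4πDt)) · exp(−(x−vt)²/(4Dt)), with n_e·A the pore (flow) area.
Plume center vt = 0.0562 × 23.0 = 1.2926 m, so the well at 1.55 m is 0.2574 m downgradient of the peak.
√(4πDt) = 1.783 m, giving peak height M/(n_e·A·√(4πDt)) = 94.1/(0.37 × 50.9 × 1.783) = 2.802 kg/m³.
(x−vt)²/(4Dt) = (0.2574)²/(4 × 0.0110 × 23.0) = 0.06547; exp(−0.06547) = 0.9366.
C = 2.802 × 0.9366 = 2.62 kg/m³.

2.62 kg/m³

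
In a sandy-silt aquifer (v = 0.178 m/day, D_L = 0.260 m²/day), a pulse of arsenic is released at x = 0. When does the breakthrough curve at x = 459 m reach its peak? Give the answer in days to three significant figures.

For the 1D instantaneous-source solution, setting ∂C/∂t = 0 at fixed x gives v²t² + 2Dt − x² = 0, so t = (√(D² + v²x²) − D)/v².
√(D² + v²x²) = √(0.260² + 0.178² × 459²) = 81.70; v² = 0.031684.
t = (81.70 − 0.260)/0.031684 = 2570 days (vs. the pure-advection estimate x/v = 2580 d).

2570 days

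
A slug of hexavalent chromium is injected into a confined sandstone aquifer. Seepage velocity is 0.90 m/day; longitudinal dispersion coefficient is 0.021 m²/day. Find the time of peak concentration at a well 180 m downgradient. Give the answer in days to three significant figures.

For the 1D instantaneous-source solution, setting ∂C/∂t = 0 at fixed x gives v²t² + 2Dt − x² = 0, so t = (√(D² + v²x²) − D)/v².
√(D² + v²x²) = √(0.021² + 0.90² × 180²) = 162.0; v² = 0.81.
t = (162.0 − 0.021)/0.81 = 200 days (vs. the pure-advection estimate x/v = 200 d).

200 days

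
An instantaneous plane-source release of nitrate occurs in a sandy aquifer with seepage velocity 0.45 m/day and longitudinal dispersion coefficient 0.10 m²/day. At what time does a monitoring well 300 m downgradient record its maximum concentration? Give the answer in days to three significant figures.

For the 1D instantaneous-source solution, setting ∂C/∂t = 0 at fixed x gives v²t² + 2Dt − x² = 0, so t = (√(D² + v²x²) − D)/v².
√(D² + v²x²) = √(0.10² + 0.45² × 300²) = 135.0; v² = 0.2025.
t = (135.0 − 0.10)/0.2025 = 666 days (vs. the pure-advection estimate x/v = 667 d).

666 days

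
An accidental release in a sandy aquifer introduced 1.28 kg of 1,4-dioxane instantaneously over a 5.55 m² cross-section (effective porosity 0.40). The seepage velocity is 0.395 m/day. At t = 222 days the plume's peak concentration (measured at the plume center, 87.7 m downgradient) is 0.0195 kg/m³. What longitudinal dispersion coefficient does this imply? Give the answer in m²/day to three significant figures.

At the plume center C_max = M/(n_e·A·√(4πDt)), so D = M²/(4πt·(n_e·A·C_max)²).
n_e·A·C_max = 0.40 × 5.55 × 0.0195 = 0.04329 kg/m.
D = 1.28²/(4π × 222 × 0.04329²) = 0.313 m²/day.

0.313 m²/day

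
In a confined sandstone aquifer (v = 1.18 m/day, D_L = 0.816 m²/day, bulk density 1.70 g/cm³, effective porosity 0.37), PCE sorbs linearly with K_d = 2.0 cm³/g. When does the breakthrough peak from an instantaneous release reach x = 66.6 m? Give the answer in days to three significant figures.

Retardation factor R = 1 + ρ_b·K_d/n = 1 + 1.70 × 2.0/0.37 = 10.19.
Sorption retards both mechanisms: v_R = v/R = 0.1158 m/day, D_R = D/R = 0.08008 m²/day.
Peak time from v_R²t² + 2D_R t − x² = 0: t = (√(D_R² + v_R²x²) − D_R)/v_R².
√(D_R² + v_R²x²) = √(0.08008² + 0.1158² × 66.6²) = 7.713; v_R² = 0.01341.
t = (7.713 − 0.08008)/0.01341 = 569 days.

569 days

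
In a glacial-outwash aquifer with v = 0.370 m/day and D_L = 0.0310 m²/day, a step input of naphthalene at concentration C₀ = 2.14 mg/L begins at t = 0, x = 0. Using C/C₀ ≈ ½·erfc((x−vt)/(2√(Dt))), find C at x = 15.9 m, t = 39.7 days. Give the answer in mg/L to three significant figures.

For a continuous step input, C/C₀ ≈ ½·erfc((x−vt)/(2√(Dt))).
vt = 0.370 × 39.7 = 14.689 m and 2√(Dt) = 2√(0.0310 × 39.7) = 2.219 m.
Argument (x−vt)/(2√(Dt)) = (15.9 − 14.689)/2.219 = 0.5457; ½·erfc(0.5457) = 0.2201.
C = 2.14 × 0.2201 = 0.471 mg/L.

0.471 mg/L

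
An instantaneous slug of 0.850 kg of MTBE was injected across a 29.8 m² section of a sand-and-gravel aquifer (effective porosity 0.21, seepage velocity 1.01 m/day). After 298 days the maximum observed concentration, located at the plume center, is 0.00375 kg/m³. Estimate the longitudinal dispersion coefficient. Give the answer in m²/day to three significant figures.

0.350 m²/day

At the plume center C_max = M/(n_e·A·√(4πDt)), so D = M²/(4πt·(n_e·A·C_max)²).
n_e·A·C_max = 0.21 × 29.8 × 0.00375 = 0.02347 kg/m.
D = 0.850²/(4π × 298 × 0.02347²) = 0.350 m²/day.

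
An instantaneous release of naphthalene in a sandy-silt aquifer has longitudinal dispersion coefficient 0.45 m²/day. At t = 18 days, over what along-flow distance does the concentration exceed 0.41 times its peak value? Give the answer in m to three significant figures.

The plume is Gaussian with σ = √(2Dt) = √(2 × 0.45 × 18) = 4.025 m.
C/C_peak = exp(−Δx²/(2σ²)) = 0.41 ⇒ Δx = σ·√(−2 ln 0.41) = 4.025 × 1.335 = 5.373 m.
Width = 2Δx = 10.7 m.

10.7 m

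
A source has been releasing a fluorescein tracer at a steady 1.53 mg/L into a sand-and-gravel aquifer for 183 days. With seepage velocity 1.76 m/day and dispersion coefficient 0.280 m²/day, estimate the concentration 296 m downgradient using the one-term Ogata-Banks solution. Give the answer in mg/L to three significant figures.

1.52 mg/L

For a continuous step input, C/C₀ ≈ ½·erfc((x−vt)/(2√(Dt))).
vt = 1.76 × 183 = 322.08 m and 2√(Dt) = 2√(0.280 × 183) = 14.32 m.
Argument (x−vt)/(2√(Dt)) = (296 − 322.08)/14.32 = -1.821; ½·erfc(-1.821) = 0.9950.
C = 1.53 × 0.9950 = 1.52 mg/L.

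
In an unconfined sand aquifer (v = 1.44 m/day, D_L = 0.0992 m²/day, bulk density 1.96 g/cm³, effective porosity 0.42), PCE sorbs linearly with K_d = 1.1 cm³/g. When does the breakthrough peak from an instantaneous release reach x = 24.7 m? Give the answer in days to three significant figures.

Retardation factor R = 1 + ρ_b·K_d/n = 1 + 1.96 × 1.1/0.42 = 6.133.
Sorption retards both mechanisms: v_R = v/R = 0.2348 m/day, D_R = D/R = 0.01617 m²/day.
Peak time from v_R²t² + 2D_R t − x² = 0: t = (√(D_R² + v_R²x²) − D_R)/v_R².
√(D_R² + v_R²x²) = √(0.01617² + 0.2348² × 24.7²) = 5.800; v_R² = 0.05513.
t = (5.800 − 0.01617)/0.05513 = 105 days.

105 days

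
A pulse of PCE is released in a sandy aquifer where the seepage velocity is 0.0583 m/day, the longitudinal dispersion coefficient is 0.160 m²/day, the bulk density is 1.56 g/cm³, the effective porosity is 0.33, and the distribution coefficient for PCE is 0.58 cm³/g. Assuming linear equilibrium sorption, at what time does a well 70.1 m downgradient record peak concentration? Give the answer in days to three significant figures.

4330 days

Retardation factor R = 1 + ρ_b·K_d/n = 1 + 1.56 × 0.58/0.33 = 3.742.
Sorption retards both mechanisms: v_R = v/R = 0.01558 m/day, D_R = D/R = 0.04276 m²/day.
Peak time from v_R²t² + 2D_R t − x² = 0: t = (√(D_R² + v_R²x²) − D_R)/v_R².
√(D_R² + v_R²x²) = √(0.04276² + 0.01558² × 70.1²) = 1.093; v_R² = 0.0002427.
t = (1.093 − 0.04276)/0.0002427 = 4330 days.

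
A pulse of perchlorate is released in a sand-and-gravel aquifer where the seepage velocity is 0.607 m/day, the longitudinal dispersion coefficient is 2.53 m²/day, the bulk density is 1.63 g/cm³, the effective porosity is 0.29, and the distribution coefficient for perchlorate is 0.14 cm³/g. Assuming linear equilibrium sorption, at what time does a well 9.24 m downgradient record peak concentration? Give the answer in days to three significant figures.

17.6 days

Retardation factor R = 1 + ρ_b·K_d/n = 1 + 1.63 × 0.14/0.29 = 1.787.
Sorption retards both mechanisms: v_R = v/R = 0.3397 m/day, D_R = D/R = 1.416 m²/day.
Peak time from v_R²t² + 2D_R t − x² = 0: t = (√(D_R² + v_R²x²) − D_R)/v_R².
√(D_R² + v_R²x²) = √(1.416² + 0.3397² × 9.24²) = 3.443; v_R² = 0.1154.
t = (3.443 − 1.416)/0.1154 = 17.6 days.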